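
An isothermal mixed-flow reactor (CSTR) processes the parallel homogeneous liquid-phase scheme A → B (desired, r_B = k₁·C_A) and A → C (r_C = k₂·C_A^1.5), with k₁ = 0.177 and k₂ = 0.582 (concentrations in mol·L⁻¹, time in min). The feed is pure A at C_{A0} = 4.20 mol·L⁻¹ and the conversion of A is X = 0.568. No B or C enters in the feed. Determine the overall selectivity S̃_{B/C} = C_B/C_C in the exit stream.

0.226

Exit C_A = C_{A0}(1−X) = 4.20×0.432 = 1.814 mol·L⁻¹.
Rates in a CSTR are evaluated at the outlet concentration: r_B = 0.177×1.814 = 0.3211, r_C = 0.582×1.814^1.5 = 1.422.
Overall selectivity = C_B/C_C = r_Bτ/(r_Cτ) = r_B/r_C = 0.226.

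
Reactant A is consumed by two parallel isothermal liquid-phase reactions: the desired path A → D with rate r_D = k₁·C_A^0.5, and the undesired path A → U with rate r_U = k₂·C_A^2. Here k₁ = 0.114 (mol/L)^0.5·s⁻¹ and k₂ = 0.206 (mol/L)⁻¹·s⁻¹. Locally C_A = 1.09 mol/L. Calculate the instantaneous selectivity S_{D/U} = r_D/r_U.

S_{D/U} = r_D/r_U = (k₁·C_A^0.5)/(k₂·C_A^2) = (k₁/k₂)·C_A^-1.5.
= (0.114×1.090^0.5) / (0.206×1.090^2) = 0.1190/0.2447 = 0.486.
The undesired path is higher order in A, so low C_A (CSTR or dilute feed) favours D.

0.486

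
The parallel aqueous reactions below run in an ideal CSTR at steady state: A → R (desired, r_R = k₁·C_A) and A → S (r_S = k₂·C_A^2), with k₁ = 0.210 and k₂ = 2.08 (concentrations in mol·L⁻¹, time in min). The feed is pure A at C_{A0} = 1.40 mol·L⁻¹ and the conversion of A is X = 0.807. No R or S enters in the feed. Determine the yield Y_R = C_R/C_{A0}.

Exit C_A = C_{A0}(1−X) = 1.40×0.193 = 0.2702 mol·L⁻¹.
Rates in a CSTR are evaluated at the outlet concentration: r_R = 0.210×0.2702 = 0.05674, r_S = 2.08×0.2702^2 = 0.1519.
Fraction of consumed A going to R: r_R/(r_R+r_S) = 0.2720.
C_R = 0.2720·C_{A0}·X = 0.2720×1.40×0.807 = 0.307 mol·L⁻¹; Y_R = C_R/C_{A0} = 0.220.

0.220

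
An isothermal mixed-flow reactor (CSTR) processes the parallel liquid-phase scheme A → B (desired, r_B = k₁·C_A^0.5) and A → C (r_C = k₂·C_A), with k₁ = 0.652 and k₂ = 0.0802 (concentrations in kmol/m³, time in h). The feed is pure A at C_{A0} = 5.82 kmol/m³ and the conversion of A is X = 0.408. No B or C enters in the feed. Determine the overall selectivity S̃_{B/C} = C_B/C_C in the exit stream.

4.38

Exit C_A = C_{A0}(1−X) = 5.82×0.592 = 3.445 kmol/m³.
Rates in a CSTR are evaluated at the outlet concentration: r_B = 0.652×3.445^0.5 = 1.210, r_C = 0.0802×3.445 = 0.2763.
Overall selectivity = C_B/C_C = r_Bτ/(r_Cτ) = r_B/r_C = 4.38.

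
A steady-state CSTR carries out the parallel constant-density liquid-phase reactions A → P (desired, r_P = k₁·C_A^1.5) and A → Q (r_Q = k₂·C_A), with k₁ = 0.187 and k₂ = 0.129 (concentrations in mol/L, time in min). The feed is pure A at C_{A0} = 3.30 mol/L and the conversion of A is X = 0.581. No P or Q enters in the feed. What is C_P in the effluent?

Exit C_A = C_{A0}(1−X) = 3.30×0.419 = 1.383 mol/L.
Rates in a CSTR are evaluated at the outlet concentration: r_P = 0.187×1.383^1.5 = 0.3040, r_Q = 0.129×1.383 = 0.1784.
Fraction of consumed A going to P: r_P/(r_P+r_Q) = 0.6303.
C_P = 0.6303·C_{A0}·X = 0.6303×3.30×0.581 = 1.21 mol/L.

1.21 mol/L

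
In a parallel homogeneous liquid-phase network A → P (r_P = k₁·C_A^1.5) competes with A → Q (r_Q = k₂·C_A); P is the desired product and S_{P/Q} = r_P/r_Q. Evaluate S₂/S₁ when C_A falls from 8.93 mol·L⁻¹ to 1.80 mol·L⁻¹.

0.449

S_{P/Q} = (k₁/k₂)·C_A^0.5, so S₂/S₁ = (C_{A,2}/C_{A,1})^0.5.
= (1.80/8.93)^0.5 = (0.2016)^0.5 = 0.449.
Selectivity toward P falls as C_A falls — high-concentration operation is favoured.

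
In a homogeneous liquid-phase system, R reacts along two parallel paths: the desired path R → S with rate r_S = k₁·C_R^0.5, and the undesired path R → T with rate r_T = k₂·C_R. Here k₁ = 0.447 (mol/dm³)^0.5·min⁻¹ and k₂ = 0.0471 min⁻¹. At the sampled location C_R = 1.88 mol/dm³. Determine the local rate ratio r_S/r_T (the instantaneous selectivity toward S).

S_{S/T} = r_S/r_T = (k₁·C_R^0.5)/(k₂·C_R) = (k₁/k₂)·C_R^-0.5.
= (0.447×1.880^0.5) / (0.0471×1.880) = 0.6129/0.08855 = 6.92.

6.92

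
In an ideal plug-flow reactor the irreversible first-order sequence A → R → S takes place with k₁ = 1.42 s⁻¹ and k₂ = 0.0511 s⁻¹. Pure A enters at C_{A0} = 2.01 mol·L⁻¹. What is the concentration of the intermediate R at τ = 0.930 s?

1.43 mol·L⁻¹

Solving the coupled first-order balances gives C_R(τ) = [k₁/(k₂−k₁)]·C_{A0}·(e^(−k₁τ) − e^(−k₂τ)).
e^(−k₁τ) = e^(−1.42×0.930) = e^(−1.321) = 0.2670; e^(−k₂τ) = e^(−0.04752) = 0.9536.
C_R = 1.42×2.01/(0.0511−1.42) × (0.2670−0.9536) = (-2.085)×(-0.6866) = 1.432 mol·L⁻¹.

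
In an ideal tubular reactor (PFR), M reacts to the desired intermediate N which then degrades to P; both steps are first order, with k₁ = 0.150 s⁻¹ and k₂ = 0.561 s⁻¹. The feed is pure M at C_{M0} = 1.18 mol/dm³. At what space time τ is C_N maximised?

Setting dC_N/dτ = 0 gives τ_opt = ln(k₂/k₁)/(k₂−k₁).
= ln(0.561/0.150)/(0.561−0.150) = ln(3.740)/0.4110 = 1.319/0.4110 = 3.21 s.

3.21 s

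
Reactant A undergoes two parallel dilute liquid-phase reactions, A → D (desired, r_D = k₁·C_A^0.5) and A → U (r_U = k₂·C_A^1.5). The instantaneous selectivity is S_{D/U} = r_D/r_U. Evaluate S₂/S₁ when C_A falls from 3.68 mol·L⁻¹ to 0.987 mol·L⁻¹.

S_{D/U} = (k₁/k₂)·C_A⁻¹, so S₂/S₁ = (C_{A,2}/C_{A,1})⁻¹.
= 3.68/0.987 = 3.73.
Selectivity toward D rises as C_A falls — low-concentration operation is favoured.

3.73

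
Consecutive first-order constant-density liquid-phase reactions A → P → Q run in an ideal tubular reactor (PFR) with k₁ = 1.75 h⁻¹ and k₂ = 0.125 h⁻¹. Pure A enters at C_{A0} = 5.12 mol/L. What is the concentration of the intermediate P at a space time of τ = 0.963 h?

For first-order series with pure A initially, C_P(τ) = k₁C_{A0}/(k₂−k₁)·(e^(−k₁τ) − e^(−k₂τ)).
e^(−k₁τ) = e^(−1.75×0.963) = e^(−1.685) = 0.1854; e^(−k₂τ) = e^(−0.1204) = 0.8866.
C_P = 1.75×5.12/(0.125−1.75) × (0.1854−0.8866) = (-5.514)×(-0.7012) = 3.866 mol/L.

3.87 mol/L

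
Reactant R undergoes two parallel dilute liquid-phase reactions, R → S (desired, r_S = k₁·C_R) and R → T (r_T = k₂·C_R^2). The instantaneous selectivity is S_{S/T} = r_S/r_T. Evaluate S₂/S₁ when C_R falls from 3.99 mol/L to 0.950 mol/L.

4.20

S_{S/T} = (k₁/k₂)·C_R⁻¹, so S₂/S₁ = (C_{R,2}/C_{R,1})⁻¹.
= 3.99/0.950 = 4.20.
Selectivity toward S rises as C_R falls — low-concentration operation is favoured.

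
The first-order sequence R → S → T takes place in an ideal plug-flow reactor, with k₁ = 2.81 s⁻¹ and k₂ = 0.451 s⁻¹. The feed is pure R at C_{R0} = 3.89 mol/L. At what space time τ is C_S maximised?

For first-order series the maximum of C_S occurs at τ_opt = ln(k₂/k₁)/(k₂−k₁).
= ln(0.451/2.81)/(0.451−2.81) = ln(0.1605)/-2.359 = -1.829/-2.359 = 0.776 s.

0.776 s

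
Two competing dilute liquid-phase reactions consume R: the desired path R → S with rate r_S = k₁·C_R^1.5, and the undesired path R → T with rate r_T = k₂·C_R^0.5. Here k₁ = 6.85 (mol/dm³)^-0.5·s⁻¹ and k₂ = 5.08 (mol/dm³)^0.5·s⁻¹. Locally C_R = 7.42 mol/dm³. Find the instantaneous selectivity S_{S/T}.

10.0

S_{S/T} = r_S/r_T = (k₁·C_R^1.5)/(k₂·C_R^0.5) = (k₁/k₂)·C_R.
= (6.85×7.420^1.5) / (5.08×7.420^0.5) = 138.5/13.84 = 10.0.
Since the desired path is higher order in R, keeping C_R high (PFR or concentrated feed) favours S.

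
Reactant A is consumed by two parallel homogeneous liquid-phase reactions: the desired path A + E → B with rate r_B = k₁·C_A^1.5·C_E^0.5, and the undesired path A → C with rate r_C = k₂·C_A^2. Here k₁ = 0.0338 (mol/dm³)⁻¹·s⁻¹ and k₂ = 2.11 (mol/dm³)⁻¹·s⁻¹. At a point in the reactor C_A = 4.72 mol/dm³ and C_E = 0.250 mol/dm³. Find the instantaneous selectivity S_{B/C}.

0.00369

S_{B/C} = r_B/r_C = (k₁·C_A^1.5·C_E^0.5)/(k₂·C_A^2) = (k₁/k₂)·C_A^-0.5·C_E^0.5.
= (0.0338×4.720^1.5×0.2500^0.5) / (2.11×4.720^2) = 0.1733/47.01 = 0.00369.
The undesired path is higher order in A, so low C_A (CSTR or dilute feed) favours B.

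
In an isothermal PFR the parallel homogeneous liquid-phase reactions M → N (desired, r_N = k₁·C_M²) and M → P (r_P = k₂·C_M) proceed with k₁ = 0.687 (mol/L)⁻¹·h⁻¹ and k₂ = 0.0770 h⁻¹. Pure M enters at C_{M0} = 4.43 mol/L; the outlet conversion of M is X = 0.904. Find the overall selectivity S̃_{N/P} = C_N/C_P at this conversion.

15.7

C_M = C_{M0}(1−X) = 0.4253 mol/L.
Along a PFR/batch, dC_P/dC_M = −r_P/(r_N+r_P) = −k₂/(k₂+k₁·C_M).
Integrating from C_{M0} to C_M: C_P = (0.0770/0.687)·ln[(0.0770+0.687·4.43)/(0.0770+0.687·0.425)] = 0.1121·ln(3.120/0.3692) = 0.2392 mol/L.
Then C_N = (C_{M0}−C_M) − C_P = 4.005 − 0.2392 = 3.765 mol/L.
S̃_{N/P} = C_N/C_P = 3.765/0.2392 = 15.7.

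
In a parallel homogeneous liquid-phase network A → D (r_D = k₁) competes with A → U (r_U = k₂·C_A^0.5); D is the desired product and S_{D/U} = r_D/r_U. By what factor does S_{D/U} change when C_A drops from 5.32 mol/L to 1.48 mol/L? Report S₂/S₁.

S_{D/U} = (k₁/k₂)·C_A^-0.5, so S₂/S₁ = (C_{A,2}/C_{A,1})^-0.5.
= (1.48/5.32)^(-0.5) = (0.2782)^(-0.5) = 1.90.
Selectivity toward D rises as C_A falls — low-concentration operation is favoured.

1.90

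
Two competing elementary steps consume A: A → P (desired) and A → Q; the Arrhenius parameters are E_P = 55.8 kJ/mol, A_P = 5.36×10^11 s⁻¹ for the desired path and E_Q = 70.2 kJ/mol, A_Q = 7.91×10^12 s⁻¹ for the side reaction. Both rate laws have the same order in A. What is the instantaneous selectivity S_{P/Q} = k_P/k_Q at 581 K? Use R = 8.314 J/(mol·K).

1.34

With equal orders, S_{P/Q} = k_P/k_Q = (A_P/A_Q)·exp[(E_Q−E_P)/(RT)].
(E_Q−E_P)/(RT) = (70.2−55.8)×10³/(8.314×581) = 14400/4830 = 2.981.
k_P/k_Q = (5.36×10^11/7.91×10^12)·exp(2.981) = 0.06776 × 19.71 = 1.34.
Since E_P < E_Q, lowering the temperature improves selectivity toward P.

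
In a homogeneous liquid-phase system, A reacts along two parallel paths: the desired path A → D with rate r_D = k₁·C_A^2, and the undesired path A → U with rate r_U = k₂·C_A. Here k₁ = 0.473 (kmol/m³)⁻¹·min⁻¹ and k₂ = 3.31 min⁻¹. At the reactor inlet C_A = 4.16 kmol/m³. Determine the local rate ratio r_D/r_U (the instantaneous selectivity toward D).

S_{D/U} = r_D/r_U = (k₁·C_A^2)/(k₂·C_A) = (k₁/k₂)·C_A.
= (0.473×4.160^2) / (3.31×4.160) = 8.186/13.77 = 0.594.

0.594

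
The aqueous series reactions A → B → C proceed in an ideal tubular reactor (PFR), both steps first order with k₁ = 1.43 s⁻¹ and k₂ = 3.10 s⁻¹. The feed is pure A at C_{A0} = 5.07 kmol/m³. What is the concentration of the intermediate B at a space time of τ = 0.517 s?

1.20 kmol/m³

For first-order series with pure A initially, C_B(τ) = k₁C_{A0}/(k₂−k₁)·(e^(−k₁τ) − e^(−k₂τ)).
e^(−k₁τ) = e^(−1.43×0.517) = e^(−0.7393) = 0.4774; e^(−k₂τ) = e^(−1.603) = 0.2014.
C_B = 1.43×5.07/(3.10−1.43) × (0.4774−0.2014) = 4.341×0.2761 = 1.199 kmol/m³.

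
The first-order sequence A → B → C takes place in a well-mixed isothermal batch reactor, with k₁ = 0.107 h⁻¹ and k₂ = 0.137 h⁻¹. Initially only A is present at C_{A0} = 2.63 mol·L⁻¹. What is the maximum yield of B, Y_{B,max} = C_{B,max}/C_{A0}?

0.323

For a first-order series the maximum intermediate yield is C_{B,max}/C_{A0} = (k₁/k₂)^[k₂/(k₂−k₁)].
= (0.107/0.137)^(0.137/(0.137−0.107)) = (0.7810)^(4.567) = 0.3235.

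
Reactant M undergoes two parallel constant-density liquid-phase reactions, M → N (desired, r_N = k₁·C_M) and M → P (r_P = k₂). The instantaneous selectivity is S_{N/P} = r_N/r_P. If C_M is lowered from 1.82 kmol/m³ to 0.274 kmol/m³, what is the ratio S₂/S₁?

S_{N/P} = (k₁/k₂)·C_M, so S₂/S₁ = (C_{M,2}/C_{M,1}).
= 0.274/1.82 = 0.151.
Selectivity toward N falls as C_M falls — high-concentration operation is favoured.

0.151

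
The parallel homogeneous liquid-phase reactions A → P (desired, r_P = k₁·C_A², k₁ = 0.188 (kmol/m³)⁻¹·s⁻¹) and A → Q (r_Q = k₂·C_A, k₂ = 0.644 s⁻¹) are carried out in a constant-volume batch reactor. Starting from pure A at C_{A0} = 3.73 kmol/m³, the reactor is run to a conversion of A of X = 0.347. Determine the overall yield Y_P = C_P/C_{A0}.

C_A = C_{A0}(1−X) = 2.436 kmol/m³.
Along a PFR/batch, dC_Q/dC_A = −r_Q/(r_P+r_Q) = −k₂/(k₂+k₁·C_A).
Integrating from C_{A0} to C_A: C_Q = (0.644/0.188)·ln[(0.644+0.188·3.73)/(0.644+0.188·2.44)] = 3.426·ln(1.345/1.102) = 0.6835 kmol/m³.
Then C_P = (C_{A0}−C_A) − C_Q = 1.294 − 0.6835 = 0.6108 kmol/m³.
Y_P = C_P/C_{A0} = 0.6108/3.73 = 0.164.

0.164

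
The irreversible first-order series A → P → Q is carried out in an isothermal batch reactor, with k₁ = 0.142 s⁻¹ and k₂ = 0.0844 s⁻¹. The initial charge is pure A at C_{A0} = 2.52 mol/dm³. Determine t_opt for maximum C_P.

9.03 s

For first-order series the maximum of C_P occurs at t_opt = ln(k₂/k₁)/(k₂−k₁).
= ln(0.0844/0.142)/(0.0844−0.142) = ln(0.5944)/-0.05760 = -0.5203/-0.05760 = 9.03 s.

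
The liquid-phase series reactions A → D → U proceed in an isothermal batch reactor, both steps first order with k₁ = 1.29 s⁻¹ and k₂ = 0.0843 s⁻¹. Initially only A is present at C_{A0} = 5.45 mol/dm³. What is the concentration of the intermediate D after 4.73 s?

Solving the coupled first-order balances gives C_D(t) = [k₁/(k₂−k₁)]·C_{A0}·(e^(−k₁t) − e^(−k₂t)).
e^(−k₁t) = e^(−1.29×4.73) = e^(−6.102) = 0.002239; e^(−k₂t) = e^(−0.3987) = 0.6712.
C_D = 1.29×5.45/(0.0843−1.29) × (0.002239−0.6712) = (-5.831)×(-0.6689) = 3.901 mol/dm³.

3.90 mol/dm³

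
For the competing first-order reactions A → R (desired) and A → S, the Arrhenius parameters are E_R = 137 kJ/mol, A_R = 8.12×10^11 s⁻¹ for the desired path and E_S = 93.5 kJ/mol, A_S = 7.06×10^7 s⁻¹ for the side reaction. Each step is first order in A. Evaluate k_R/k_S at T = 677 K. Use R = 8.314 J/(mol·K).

With equal orders, S_{R/S} = k_R/k_S = (A_R/A_S)·exp[(E_S−E_R)/(RT)].
(E_S−E_R)/(RT) = (93.5−137)×10³/(8.314×677) = -43500/5629 = -7.728.
k_R/k_S = (8.12×10^11/7.06×10^7)·exp(-7.728) = 11501 × 4.401×10^-4 = 5.06.
Since E_R > E_S, raising the temperature improves selectivity toward R.

5.06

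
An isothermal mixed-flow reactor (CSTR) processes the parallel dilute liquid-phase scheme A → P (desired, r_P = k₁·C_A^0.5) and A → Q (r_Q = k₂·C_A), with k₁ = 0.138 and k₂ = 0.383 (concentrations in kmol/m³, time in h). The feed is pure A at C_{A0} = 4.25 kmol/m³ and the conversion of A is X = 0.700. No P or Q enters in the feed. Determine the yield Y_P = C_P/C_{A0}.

0.169

Exit C_A = C_{A0}(1−X) = 4.25×0.300 = 1.275 kmol/m³.
In a CSTR the entire volume is at exit conditions, so r_P = 0.138×1.275^0.5 = 0.1558 and r_Q = 0.383×1.275 = 0.4883.
Fraction of consumed A going to P: r_P/(r_P+r_Q) = 0.2419.
C_P = 0.2419·C_{A0}·X = 0.2419×4.25×0.700 = 0.720 kmol/m³; Y_P = C_P/C_{A0} = 0.169.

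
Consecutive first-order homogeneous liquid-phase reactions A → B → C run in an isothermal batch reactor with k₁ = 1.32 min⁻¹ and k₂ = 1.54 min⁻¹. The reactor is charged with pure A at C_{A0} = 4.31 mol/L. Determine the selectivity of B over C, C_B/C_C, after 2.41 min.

The intermediate concentration in a first-order A→B→C sequence is C_B = k₁C_{A0}(e^(−k₁t) − e^(−k₂t))/(k₂−k₁).
e^(−k₁t) = e^(−1.32×2.41) = e^(−3.181) = 0.04154; e^(−k₂t) = e^(−3.711) = 0.02444.
C_B = 1.32×4.31/(1.54−1.32) × (0.04154−0.02444) = 25.86×0.01709 = 0.4420 mol/L.
C_A = C_{A0}e^(−k₁t) = 0.1790 mol/L, so C_C = C_{A0}−C_A−C_B = 3.689 mol/L; C_B/C_C = 0.120.

0.120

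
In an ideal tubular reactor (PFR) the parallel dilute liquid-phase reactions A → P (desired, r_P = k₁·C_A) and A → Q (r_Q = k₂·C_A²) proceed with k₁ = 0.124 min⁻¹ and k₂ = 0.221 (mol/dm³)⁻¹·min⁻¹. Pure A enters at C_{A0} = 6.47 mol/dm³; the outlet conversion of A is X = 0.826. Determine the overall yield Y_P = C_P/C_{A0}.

0.124

C_A = C_{A0}(1−X) = 1.126 mol/dm³.
Along a PFR/batch, dC_P/dC_A = −r_P/(r_P+r_Q) = −k₁/(k₁+k₂·C_A).
Integrating from C_{A0} to C_A: C_P = (0.124/0.221)·ln[(0.124+0.221·6.47)/(0.124+0.221·1.13)] = 0.5611·ln(1.554/0.3728) = 0.8009 mol/dm³.
Y_P = C_P/C_{A0} = 0.8009/6.47 = 0.124.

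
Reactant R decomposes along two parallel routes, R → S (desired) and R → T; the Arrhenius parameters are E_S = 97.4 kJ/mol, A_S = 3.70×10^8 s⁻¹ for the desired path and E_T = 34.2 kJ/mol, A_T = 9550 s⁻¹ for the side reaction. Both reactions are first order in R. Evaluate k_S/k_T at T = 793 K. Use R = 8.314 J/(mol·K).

2.66

With equal orders, S_{S/T} = k_S/k_T = (A_S/A_T)·exp[(E_T−E_S)/(RT)].
(E_T−E_S)/(RT) = (34.2−97.4)×10³/(8.314×793) = -63200/6593 = -9.586.
k_S/k_T = (3.70×10^8/9550)·exp(-9.586) = 38743 × 6.869×10^-5 = 2.66.
Since E_S > E_T, raising the temperature improves selectivity toward S.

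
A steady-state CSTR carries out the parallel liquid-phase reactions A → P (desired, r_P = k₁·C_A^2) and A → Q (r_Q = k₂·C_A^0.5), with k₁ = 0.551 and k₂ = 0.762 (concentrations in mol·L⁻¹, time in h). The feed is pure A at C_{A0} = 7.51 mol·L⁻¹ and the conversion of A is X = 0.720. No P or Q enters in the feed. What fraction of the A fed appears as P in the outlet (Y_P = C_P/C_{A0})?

Exit C_A = C_{A0}(1−X) = 7.51×0.280 = 2.103 mol·L⁻¹.
In a CSTR the entire volume is at exit conditions, so r_P = 0.551×2.103^2 = 2.436 and r_Q = 0.762×2.103^0.5 = 1.105.
Fraction of consumed A going to P: r_P/(r_P+r_Q) = 0.6880.
C_P = 0.6880·C_{A0}·X = 0.6880×7.51×0.720 = 3.72 mol·L⁻¹; Y_P = C_P/C_{A0} = 0.495.

0.495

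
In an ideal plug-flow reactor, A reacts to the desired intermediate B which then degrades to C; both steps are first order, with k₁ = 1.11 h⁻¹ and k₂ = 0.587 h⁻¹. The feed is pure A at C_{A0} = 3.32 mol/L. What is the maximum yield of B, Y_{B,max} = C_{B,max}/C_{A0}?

Evaluating C_B at τ_opt = ln(k₂/k₁)/(k₂−k₁) gives C_{B,max}/C_{A0} = (k₁/k₂)^[k₂/(k₂−k₁)].
= (1.11/0.587)^(0.587/(0.587−1.11)) = (1.891)^(-1.122) = 0.4892.

0.489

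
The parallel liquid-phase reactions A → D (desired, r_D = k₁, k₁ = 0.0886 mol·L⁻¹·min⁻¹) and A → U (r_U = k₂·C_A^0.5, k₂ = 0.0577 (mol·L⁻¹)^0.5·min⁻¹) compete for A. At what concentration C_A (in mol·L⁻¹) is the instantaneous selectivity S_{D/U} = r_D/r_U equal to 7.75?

0.0393 mol·L⁻¹

S_{D/U} = (k₁/k₂)·C_A^-0.5 ⇒ C_A = (S·k₂/k₁)^(-2).
= (7.75×0.0577/0.0886)^(-2) = (5.047)^(-2) = 0.0393 mol·L⁻¹.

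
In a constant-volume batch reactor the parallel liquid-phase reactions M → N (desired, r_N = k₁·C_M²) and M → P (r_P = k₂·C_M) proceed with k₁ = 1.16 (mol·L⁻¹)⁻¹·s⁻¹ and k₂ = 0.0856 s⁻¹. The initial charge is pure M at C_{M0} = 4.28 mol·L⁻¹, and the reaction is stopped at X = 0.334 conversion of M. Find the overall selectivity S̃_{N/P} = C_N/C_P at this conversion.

47.7

C_M = C_{M0}(1−X) = 2.850 mol·L⁻¹.
Along a PFR/batch, dC_P/dC_M = −r_P/(r_N+r_P) = −k₂/(k₂+k₁·C_M).
Integrating from C_{M0} to C_M: C_P = (0.0856/1.16)·ln[(0.0856+1.16·4.28)/(0.0856+1.16·2.85)] = 0.07379·ln(5.050/3.392) = 0.02937 mol·L⁻¹.
Then C_N = (C_{M0}−C_M) − C_P = 1.430 − 0.02937 = 1.400 mol·L⁻¹.
S̃_{N/P} = C_N/C_P = 1.400/0.02937 = 47.7.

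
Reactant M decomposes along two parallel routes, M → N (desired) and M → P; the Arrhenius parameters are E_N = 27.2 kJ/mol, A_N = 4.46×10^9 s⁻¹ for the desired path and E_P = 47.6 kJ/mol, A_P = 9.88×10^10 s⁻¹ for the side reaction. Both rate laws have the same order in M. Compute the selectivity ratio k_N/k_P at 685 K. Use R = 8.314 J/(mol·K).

1.62

k_N/k_P = (A_N/A_P)·exp[−(E_N−E_P)/(RT)] = (A_N/A_P)·exp[(E_P−E_N)/(RT)].
(E_P−E_N)/(RT) = (47.6−27.2)×10³/(8.314×685) = 20400/5695 = 3.582.
k_N/k_P = (4.46×10^9/9.88×10^10)·exp(3.582) = 0.04514 × 35.95 = 1.62.
Since E_N < E_P, lowering the temperature improves selectivity toward N.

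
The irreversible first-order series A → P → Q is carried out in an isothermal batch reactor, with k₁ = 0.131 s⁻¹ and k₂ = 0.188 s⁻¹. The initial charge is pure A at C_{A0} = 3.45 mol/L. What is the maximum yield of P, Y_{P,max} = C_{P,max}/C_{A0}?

0.304

At the optimum, C_{P,max}/C_{A0} = (k₁/k₂)^[k₂/(k₂−k₁)].
= (0.131/0.188)^(0.188/(0.188−0.131)) = (0.6968)^(3.298) = 0.3038.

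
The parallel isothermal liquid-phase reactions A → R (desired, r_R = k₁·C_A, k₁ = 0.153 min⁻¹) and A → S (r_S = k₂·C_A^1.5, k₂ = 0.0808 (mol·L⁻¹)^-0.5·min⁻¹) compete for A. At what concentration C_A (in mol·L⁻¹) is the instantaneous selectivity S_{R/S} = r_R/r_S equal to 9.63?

0.0387 mol·L⁻¹

S_{R/S} = (k₁/k₂)·C_A^-0.5 ⇒ C_A = (S·k₂/k₁)^(-2).
= (9.63×0.0808/0.153)^(-2) = (5.086)^(-2) = 0.0387 mol·L⁻¹.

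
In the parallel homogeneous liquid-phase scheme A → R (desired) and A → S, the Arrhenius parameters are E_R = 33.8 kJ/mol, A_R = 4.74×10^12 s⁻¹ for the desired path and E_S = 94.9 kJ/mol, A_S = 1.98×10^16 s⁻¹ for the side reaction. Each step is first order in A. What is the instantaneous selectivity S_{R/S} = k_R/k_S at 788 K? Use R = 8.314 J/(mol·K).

2.69

Since both paths have the same order in A, the concentration cancels and S_{R/S} = k_R/k_S = (A_R/A_S)·exp[(E_S−E_R)/(RT)].
(E_S−E_R)/(RT) = (94.9−33.8)×10³/(8.314×788) = 61100/6551 = 9.326.
k_R/k_S = (4.74×10^12/1.98×10^16)·exp(9.326) = 2.394×10^-4 × 11228 = 2.69.
Since E_R < E_S, lowering the temperature improves selectivity toward R.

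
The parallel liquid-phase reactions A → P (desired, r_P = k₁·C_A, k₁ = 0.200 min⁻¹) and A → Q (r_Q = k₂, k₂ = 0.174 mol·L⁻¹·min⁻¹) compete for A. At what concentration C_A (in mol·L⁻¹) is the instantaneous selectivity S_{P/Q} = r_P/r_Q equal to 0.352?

0.306 mol·L⁻¹

S_{P/Q} = (k₁/k₂)·C_A ⇒ C_A = S·k₂/k₁.
= 0.352×0.174/0.200 = 0.306 mol·L⁻¹.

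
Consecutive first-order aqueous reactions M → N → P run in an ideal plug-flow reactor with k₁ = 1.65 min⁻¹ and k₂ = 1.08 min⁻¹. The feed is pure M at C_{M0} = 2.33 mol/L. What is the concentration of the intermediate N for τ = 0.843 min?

1.04 mol/L

Solving the coupled first-order balances gives C_N(τ) = [k₁/(k₂−k₁)]·C_{M0}·(e^(−k₁τ) − e^(−k₂τ)).
e^(−k₁τ) = e^(−1.65×0.843) = e^(−1.391) = 0.2488; e^(−k₂τ) = e^(−0.9104) = 0.4023.
C_N = 1.65×2.33/(1.08−1.65) × (0.2488−0.4023) = (-6.745)×(-0.1535) = 1.035 mol/L.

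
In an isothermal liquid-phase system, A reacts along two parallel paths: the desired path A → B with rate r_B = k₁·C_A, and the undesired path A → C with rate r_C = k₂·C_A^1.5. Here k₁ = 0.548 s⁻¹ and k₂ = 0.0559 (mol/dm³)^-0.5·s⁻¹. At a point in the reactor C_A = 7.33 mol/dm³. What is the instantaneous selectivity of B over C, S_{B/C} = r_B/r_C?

3.62

S_{B/C} = r_B/r_C = (k₁·C_A)/(k₂·C_A^1.5) = (k₁/k₂)·C_A^-0.5.
= (0.548×7.330) / (0.0559×7.330^1.5) = 4.017/1.109 = 3.62.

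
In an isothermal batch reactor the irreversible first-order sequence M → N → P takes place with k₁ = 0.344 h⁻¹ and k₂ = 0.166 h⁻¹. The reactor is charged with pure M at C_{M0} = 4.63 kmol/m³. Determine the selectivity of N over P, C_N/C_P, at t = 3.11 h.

For first-order series with pure M initially, C_N(t) = k₁C_{M0}/(k₂−k₁)·(e^(−k₁t) − e^(−k₂t)).
e^(−k₁t) = e^(−0.344×3.11) = e^(−1.070) = 0.3431; e^(−k₂t) = e^(−0.5163) = 0.5967.
C_N = 0.344×4.63/(0.166−0.344) × (0.3431−0.5967) = (-8.948)×(-0.2537) = 2.270 kmol/m³.
C_M = C_{M0}e^(−k₁t) = 1.588 kmol/m³, so C_P = C_{M0}−C_M−C_N = 0.7717 kmol/m³; C_N/C_P = 2.94.

2.94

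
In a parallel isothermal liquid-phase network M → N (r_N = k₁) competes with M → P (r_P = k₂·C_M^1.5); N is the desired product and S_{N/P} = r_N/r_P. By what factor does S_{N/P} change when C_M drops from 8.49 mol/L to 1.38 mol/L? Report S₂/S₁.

15.3

S_{N/P} = (k₁/k₂)·C_M^-1.5, so S₂/S₁ = (C_{M,2}/C_{M,1})^-1.5.
= (1.38/8.49)^(-1.5) = (0.1625)^(-1.5) = 15.3.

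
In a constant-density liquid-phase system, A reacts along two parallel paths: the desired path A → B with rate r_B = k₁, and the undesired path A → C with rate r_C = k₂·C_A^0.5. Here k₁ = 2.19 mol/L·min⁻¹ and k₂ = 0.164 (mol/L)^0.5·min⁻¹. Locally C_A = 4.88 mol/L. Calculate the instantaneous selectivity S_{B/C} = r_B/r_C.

6.04

S_{B/C} = r_B/r_C = (k₁)/(k₂·C_A^0.5) = (k₁/k₂)·C_A^-0.5.
= (2.19) / (0.164×4.880^0.5) = 2.190/0.3623 = 6.04.
The undesired path is higher order in A, so low C_A (CSTR or dilute feed) favours B.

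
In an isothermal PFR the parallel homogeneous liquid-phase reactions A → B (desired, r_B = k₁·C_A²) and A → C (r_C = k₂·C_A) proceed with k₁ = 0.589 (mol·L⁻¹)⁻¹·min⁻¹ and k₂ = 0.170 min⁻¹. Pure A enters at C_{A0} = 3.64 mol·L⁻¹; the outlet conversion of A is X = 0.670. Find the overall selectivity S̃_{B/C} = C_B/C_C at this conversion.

7.71

C_A = C_{A0}(1−X) = 1.201 mol·L⁻¹.
Along a PFR/batch, dC_C/dC_A = −r_C/(r_B+r_C) = −k₂/(k₂+k₁·C_A).
Integrating from C_{A0} to C_A: C_C = (0.170/0.589)·ln[(0.170+0.589·3.64)/(0.170+0.589·1.20)] = 0.2886·ln(2.314/0.8775) = 0.2799 mol·L⁻¹.
Then C_B = (C_{A0}−C_A) − C_C = 2.439 − 0.2799 = 2.159 mol·L⁻¹.
S̃_{B/C} = C_B/C_C = 2.159/0.2799 = 7.71.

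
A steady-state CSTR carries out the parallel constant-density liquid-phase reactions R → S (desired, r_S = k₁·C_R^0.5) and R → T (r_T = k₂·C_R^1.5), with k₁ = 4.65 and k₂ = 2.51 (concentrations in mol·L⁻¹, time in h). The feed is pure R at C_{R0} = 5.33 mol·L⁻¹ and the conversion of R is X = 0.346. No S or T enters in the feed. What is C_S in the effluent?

0.640 mol·L⁻¹

Exit C_R = C_{R0}(1−X) = 5.33×0.654 = 3.486 mol·L⁻¹.
A CSTR operates uniformly at the exit composition, giving r_S = 8.682 and r_T = 16.34 (each k·C_R^n at C_R = 3.486).
Fraction of consumed R going to S: r_S/(r_S+r_T) = 0.3470.
C_S = 0.3470·C_{R0}·X = 0.3470×5.33×0.346 = 0.640 mol·L⁻¹.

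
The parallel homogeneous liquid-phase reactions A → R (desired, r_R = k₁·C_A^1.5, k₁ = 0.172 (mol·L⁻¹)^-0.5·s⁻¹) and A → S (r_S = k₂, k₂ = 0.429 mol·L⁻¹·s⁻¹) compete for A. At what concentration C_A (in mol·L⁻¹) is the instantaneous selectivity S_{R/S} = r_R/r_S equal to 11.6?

S_{R/S} = (k₁/k₂)·C_A^1.5 ⇒ C_A = (S·k₂/k₁)^(1/1.5).
= (11.6×0.429/0.172)^(0.6667) = (28.93)^(0.6667) = 9.42 mol·L⁻¹.

9.42 mol·L⁻¹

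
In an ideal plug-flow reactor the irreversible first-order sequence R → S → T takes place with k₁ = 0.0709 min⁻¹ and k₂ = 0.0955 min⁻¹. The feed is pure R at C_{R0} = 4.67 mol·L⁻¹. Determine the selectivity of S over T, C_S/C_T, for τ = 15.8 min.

0.816

The intermediate concentration in a first-order A→B→C sequence is C_S = k₁C_{R0}(e^(−k₁τ) − e^(−k₂τ))/(k₂−k₁).
e^(−k₁τ) = e^(−0.0709×15.8) = e^(−1.120) = 0.3262; e^(−k₂τ) = e^(−1.509) = 0.2212.
C_S = 0.0709×4.67/(0.0955−0.0709) × (0.3262−0.2212) = 13.46×0.1051 = 1.414 mol·L⁻¹.
C_R = C_{R0}e^(−k₁τ) = 1.523 mol·L⁻¹, so C_T = C_{R0}−C_R−C_S = 1.733 mol·L⁻¹; C_S/C_T = 0.816.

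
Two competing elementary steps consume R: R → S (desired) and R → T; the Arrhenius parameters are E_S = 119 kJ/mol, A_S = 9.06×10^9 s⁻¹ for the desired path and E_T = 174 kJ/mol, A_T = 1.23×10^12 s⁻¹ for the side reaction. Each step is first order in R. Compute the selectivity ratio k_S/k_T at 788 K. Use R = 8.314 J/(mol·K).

Since both paths have the same order in R, the concentration cancels and S_{S/T} = k_S/k_T = (A_S/A_T)·exp[(E_T−E_S)/(RT)].
(E_T−E_S)/(RT) = (174−119)×10³/(8.314×788) = 55000/6551 = 8.395.
k_S/k_T = (9.06×10^9/1.23×10^12)·exp(8.395) = 0.007366 × 4425 = 32.6.

32.6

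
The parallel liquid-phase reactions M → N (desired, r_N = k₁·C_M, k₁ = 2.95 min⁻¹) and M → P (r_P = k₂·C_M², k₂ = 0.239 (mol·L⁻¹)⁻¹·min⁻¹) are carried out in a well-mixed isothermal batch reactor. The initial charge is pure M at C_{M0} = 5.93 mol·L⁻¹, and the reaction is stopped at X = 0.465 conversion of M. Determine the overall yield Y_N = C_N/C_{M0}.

C_M = C_{M0}(1−X) = 3.173 mol·L⁻¹.
Along a PFR/batch, dC_N/dC_M = −r_N/(r_N+r_P) = −k₁/(k₁+k₂·C_M).
Integrating from C_{M0} to C_M: C_N = (2.95/0.239)·ln[(2.95+0.239·5.93)/(2.95+0.239·3.17)] = 12.34·ln(4.367/3.708) = 2.019 mol·L⁻¹.
Y_N = C_N/C_{M0} = 2.019/5.93 = 0.340.

0.340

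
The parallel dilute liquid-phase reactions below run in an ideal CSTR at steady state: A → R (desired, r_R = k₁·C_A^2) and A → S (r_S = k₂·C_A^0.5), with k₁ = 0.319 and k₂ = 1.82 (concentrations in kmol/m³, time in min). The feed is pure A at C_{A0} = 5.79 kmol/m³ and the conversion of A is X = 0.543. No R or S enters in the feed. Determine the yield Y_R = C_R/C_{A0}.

0.233

Exit C_A = C_{A0}(1−X) = 5.79×0.457 = 2.646 kmol/m³.
Rates in a CSTR are evaluated at the outlet concentration: r_R = 0.319×2.646^2 = 2.233, r_S = 1.82×2.646^0.5 = 2.961.
Fraction of consumed A going to R: r_R/(r_R+r_S) = 0.4300.
C_R = 0.4300·C_{A0}·X = 0.4300×5.79×0.543 = 1.35 kmol/m³; Y_R = C_R/C_{A0} = 0.233.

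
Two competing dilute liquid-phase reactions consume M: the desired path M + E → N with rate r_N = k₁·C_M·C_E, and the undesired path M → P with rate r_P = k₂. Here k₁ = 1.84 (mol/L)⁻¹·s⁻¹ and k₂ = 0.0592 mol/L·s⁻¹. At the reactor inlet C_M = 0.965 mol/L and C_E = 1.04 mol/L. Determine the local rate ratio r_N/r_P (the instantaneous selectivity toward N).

31.2

S_{N/P} = r_N/r_P = (k₁·C_M·C_E)/(k₂) = (k₁/k₂)·C_M·C_E.
= (1.84×0.9650×1.040) / (0.0592) = 1.847/0.05920 = 31.2.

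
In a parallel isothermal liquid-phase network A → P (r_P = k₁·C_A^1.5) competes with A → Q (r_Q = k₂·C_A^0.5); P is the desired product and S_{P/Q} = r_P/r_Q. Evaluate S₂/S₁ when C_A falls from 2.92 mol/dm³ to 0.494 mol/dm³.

S_{P/Q} = (k₁/k₂)·C_A, so S₂/S₁ = (C_{A,2}/C_{A,1}).
= 0.494/2.92 = 0.169.

0.169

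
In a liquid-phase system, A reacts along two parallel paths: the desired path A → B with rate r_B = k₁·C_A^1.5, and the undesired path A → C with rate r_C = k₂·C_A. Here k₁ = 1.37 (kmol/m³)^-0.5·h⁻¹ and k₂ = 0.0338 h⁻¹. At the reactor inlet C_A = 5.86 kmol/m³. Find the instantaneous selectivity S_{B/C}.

98.1

S_{B/C} = r_B/r_C = (k₁·C_A^1.5)/(k₂·C_A) = (k₁/k₂)·C_A^0.5.
= (1.37×5.860^1.5) / (0.0338×5.860) = 19.43/0.1981 = 98.1.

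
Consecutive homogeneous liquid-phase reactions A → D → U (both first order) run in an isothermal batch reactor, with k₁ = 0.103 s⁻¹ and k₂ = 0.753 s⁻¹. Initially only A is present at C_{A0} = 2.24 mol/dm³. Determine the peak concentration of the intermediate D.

0.224 mol/dm³

Evaluating C_D at t_opt = ln(k₂/k₁)/(k₂−k₁) gives C_{D,max}/C_{A0} = (k₁/k₂)^[k₂/(k₂−k₁)].
= (0.103/0.753)^(0.753/(0.753−0.103)) = (0.1368)^(1.158) = 0.09980.
C_{D,max} = 0.09980×2.24 = 0.224 mol/dm³.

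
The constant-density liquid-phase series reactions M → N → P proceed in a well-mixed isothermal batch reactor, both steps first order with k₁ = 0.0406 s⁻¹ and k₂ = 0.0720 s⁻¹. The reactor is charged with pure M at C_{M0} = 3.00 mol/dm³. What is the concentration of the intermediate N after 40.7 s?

0.536 mol/dm³

The intermediate concentration in a first-order A→B→C sequence is C_N = k₁C_{M0}(e^(−k₁t) − e^(−k₂t))/(k₂−k₁).
e^(−k₁t) = e^(−0.0406×40.7) = e^(−1.652) = 0.1916; e^(−k₂t) = e^(−2.930) = 0.05338.
C_N = 0.0406×3.00/(0.0720−0.0406) × (0.1916−0.05338) = 3.879×0.1382 = 0.5361 mol/dm³.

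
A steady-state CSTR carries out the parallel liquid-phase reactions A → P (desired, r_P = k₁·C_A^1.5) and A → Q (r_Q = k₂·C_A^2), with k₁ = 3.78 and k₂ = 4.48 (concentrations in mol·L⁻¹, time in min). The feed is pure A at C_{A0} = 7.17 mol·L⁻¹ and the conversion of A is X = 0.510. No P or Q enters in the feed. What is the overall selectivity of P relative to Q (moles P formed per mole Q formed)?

Exit C_A = C_{A0}(1−X) = 7.17×0.490 = 3.513 mol·L⁻¹.
In a CSTR the entire volume is at exit conditions, so r_P = 3.78×3.513^1.5 = 24.89 and r_Q = 4.48×3.513^2 = 55.30.
Overall selectivity = C_P/C_Q = r_Pτ/(r_Qτ) = r_P/r_Q = 0.450.

0.450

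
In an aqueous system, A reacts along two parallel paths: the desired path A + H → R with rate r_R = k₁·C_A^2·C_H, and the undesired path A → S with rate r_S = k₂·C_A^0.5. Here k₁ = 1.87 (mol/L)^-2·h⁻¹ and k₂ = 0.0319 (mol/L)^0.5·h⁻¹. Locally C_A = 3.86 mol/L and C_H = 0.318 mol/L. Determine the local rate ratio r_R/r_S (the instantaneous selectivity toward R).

141

S_{R/S} = r_R/r_S = (k₁·C_A^2·C_H)/(k₂·C_A^0.5) = (k₁/k₂)·C_A^1.5·C_H.
= (1.87×3.860^2×0.3180) / (0.0319×3.860^0.5) = 8.860/0.06267 = 141.
Since the desired path is higher order in A, keeping C_A high (PFR or concentrated feed) favours R.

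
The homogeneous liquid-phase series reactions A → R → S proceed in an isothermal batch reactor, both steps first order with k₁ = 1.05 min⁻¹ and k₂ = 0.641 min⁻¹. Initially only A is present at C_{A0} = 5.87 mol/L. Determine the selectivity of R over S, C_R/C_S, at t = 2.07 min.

The intermediate concentration in a first-order A→B→C sequence is C_R = k₁C_{A0}(e^(−k₁t) − e^(−k₂t))/(k₂−k₁).
e^(−k₁t) = e^(−1.05×2.07) = e^(−2.173) = 0.1138; e^(−k₂t) = e^(−1.327) = 0.2653.
C_R = 1.05×5.87/(0.641−1.05) × (0.1138−0.2653) = (-15.07)×(-0.1515) = 2.283 mol/L.
C_A = C_{A0}e^(−k₁t) = 0.6679 mol/L, so C_S = C_{A0}−C_A−C_R = 2.919 mol/L; C_R/C_S = 0.782.

0.782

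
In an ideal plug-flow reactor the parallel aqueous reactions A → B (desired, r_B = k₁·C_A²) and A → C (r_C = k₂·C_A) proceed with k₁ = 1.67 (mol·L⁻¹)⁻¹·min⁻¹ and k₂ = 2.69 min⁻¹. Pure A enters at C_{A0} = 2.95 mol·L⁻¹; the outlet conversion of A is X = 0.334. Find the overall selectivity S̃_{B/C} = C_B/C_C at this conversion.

C_A = C_{A0}(1−X) = 1.965 mol·L⁻¹.
Along a PFR/batch, dC_C/dC_A = −r_C/(r_B+r_C) = −k₂/(k₂+k₁·C_A).
Integrating from C_{A0} to C_A: C_C = (2.69/1.67)·ln[(2.69+1.67·2.95)/(2.69+1.67·1.96)] = 1.611·ln(7.617/5.971) = 0.3921 mol·L⁻¹.
Then C_B = (C_{A0}−C_A) − C_C = 0.9853 − 0.3921 = 0.5932 mol·L⁻¹.
S̃_{B/C} = C_B/C_C = 0.5932/0.3921 = 1.51.

1.51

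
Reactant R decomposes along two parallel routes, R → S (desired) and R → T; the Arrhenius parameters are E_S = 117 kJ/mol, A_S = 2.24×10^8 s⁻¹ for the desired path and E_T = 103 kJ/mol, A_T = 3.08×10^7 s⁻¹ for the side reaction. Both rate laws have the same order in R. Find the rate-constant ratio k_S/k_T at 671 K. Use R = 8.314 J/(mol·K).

k_S/k_T = (A_S/A_T)·exp[−(E_S−E_T)/(RT)] = (A_S/A_T)·exp[(E_T−E_S)/(RT)].
(E_T−E_S)/(RT) = (103−117)×10³/(8.314×671) = -14000/5579 = -2.510.
k_S/k_T = (2.24×10^8/3.08×10^7)·exp(-2.510) = 7.273 × 0.08130 = 0.591.
Since E_S > E_T, raising the temperature improves selectivity toward S.

0.591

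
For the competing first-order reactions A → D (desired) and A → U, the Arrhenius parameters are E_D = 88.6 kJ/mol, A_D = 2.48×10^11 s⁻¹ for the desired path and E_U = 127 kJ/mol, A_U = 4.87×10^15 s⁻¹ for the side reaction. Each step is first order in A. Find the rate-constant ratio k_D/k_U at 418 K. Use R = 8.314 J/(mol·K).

3.20

Since both paths have the same order in A, the concentration cancels and S_{D/U} = k_D/k_U = (A_D/A_U)·exp[(E_U−E_D)/(RT)].
(E_U−E_D)/(RT) = (127−88.6)×10³/(8.314×418) = 38400/3475 = 11.05.
k_D/k_U = (2.48×10^11/4.87×10^15)·exp(11.05) = 5.092×10^-5 × 62916 = 3.20.
Since E_D < E_U, lowering the temperature improves selectivity toward D.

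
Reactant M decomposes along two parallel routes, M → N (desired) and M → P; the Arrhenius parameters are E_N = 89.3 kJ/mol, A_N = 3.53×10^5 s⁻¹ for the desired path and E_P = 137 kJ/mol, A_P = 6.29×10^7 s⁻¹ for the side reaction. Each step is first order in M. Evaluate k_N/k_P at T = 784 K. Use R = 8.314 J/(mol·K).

k_N/k_P = (A_N/A_P)·exp[−(E_N−E_P)/(RT)] = (A_N/A_P)·exp[(E_P−E_N)/(RT)].
(E_P−E_N)/(RT) = (137−89.3)×10³/(8.314×784) = 47700/6518 = 7.318.
k_N/k_P = (3.53×10^5/6.29×10^7)·exp(7.318) = 0.005612 × 1507 = 8.46.
Since E_N < E_P, lowering the temperature improves selectivity toward N.

8.46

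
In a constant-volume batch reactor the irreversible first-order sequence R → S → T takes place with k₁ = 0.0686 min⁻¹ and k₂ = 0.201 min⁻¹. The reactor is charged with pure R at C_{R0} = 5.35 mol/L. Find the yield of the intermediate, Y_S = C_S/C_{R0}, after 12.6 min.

0.177

For first-order series with pure R initially, C_S(t) = k₁C_{R0}/(k₂−k₁)·(e^(−k₁t) − e^(−k₂t)).
e^(−k₁t) = e^(−0.0686×12.6) = e^(−0.8644) = 0.4213; e^(−k₂t) = e^(−2.533) = 0.07945.
C_S = 0.0686×5.35/(0.201−0.0686) × (0.4213−0.07945) = 2.772×0.3419 = 0.9477 mol/L.
Y_S = C_S/C_{R0} = 0.9477/5.35 = 0.177.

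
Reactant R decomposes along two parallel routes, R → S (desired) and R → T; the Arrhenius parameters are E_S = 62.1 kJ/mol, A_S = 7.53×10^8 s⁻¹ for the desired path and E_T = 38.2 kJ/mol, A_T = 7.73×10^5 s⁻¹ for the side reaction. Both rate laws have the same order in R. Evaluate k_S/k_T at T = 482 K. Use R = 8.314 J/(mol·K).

k_S/k_T = (A_S/A_T)·exp[−(E_S−E_T)/(RT)] = (A_S/A_T)·exp[(E_T−E_S)/(RT)].
(E_T−E_S)/(RT) = (38.2−62.1)×10³/(8.314×482) = -23900/4007 = -5.964.
k_S/k_T = (7.53×10^8/7.73×10^5)·exp(-5.964) = 974.1 × 0.002569 = 2.50.
Since E_S > E_T, raising the temperature improves selectivity toward S.

2.50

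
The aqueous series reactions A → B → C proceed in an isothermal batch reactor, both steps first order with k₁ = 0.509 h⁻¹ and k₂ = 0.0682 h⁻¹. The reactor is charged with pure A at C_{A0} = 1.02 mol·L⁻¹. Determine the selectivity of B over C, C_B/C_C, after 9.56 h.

1.48

The intermediate concentration in a first-order A→B→C sequence is C_B = k₁C_{A0}(e^(−k₁t) − e^(−k₂t))/(k₂−k₁).
e^(−k₁t) = e^(−0.509×9.56) = e^(−4.866) = 0.007704; e^(−k₂t) = e^(−0.6520) = 0.5210.
C_B = 0.509×1.02/(0.0682−0.509) × (0.007704−0.5210) = (-1.178)×(-0.5133) = 0.6046 mol·L⁻¹.
C_A = C_{A0}e^(−k₁t) = 0.007858 mol·L⁻¹, so C_C = C_{A0}−C_A−C_B = 0.4076 mol·L⁻¹; C_B/C_C = 1.48.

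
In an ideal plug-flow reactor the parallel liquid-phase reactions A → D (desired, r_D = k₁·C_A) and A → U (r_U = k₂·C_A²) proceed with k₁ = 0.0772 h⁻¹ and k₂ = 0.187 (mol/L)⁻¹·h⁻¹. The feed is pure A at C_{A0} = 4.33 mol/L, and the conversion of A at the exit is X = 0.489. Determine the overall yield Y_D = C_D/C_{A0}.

0.0564

C_A = C_{A0}(1−X) = 2.213 mol/L.
Along a PFR/batch, dC_D/dC_A = −r_D/(r_D+r_U) = −k₁/(k₁+k₂·C_A).
Integrating from C_{A0} to C_A: C_D = (0.0772/0.187)·ln[(0.0772+0.187·4.33)/(0.0772+0.187·2.21)] = 0.4128·ln(0.8869/0.4910) = 0.2441 mol/L.
Y_D = C_D/C_{A0} = 0.2441/4.33 = 0.0564.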